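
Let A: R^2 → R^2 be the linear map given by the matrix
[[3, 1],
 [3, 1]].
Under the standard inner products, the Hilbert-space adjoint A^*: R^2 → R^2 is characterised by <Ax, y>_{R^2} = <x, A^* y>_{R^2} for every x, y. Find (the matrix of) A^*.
A^* = A^T =
[[3, 3],
 [1, 1]]

For real matrices with standard dot products, the defining identity <Ax, y> = <x, A^* y> gives (Ax)^T y = x^T (A^*) y, i.e. x^T A^T y = x^T (A^*) y. Since this holds for all x, y, we must have A^* = A^T. Therefore
A^* =
[[3, 3],
 [1, 1]].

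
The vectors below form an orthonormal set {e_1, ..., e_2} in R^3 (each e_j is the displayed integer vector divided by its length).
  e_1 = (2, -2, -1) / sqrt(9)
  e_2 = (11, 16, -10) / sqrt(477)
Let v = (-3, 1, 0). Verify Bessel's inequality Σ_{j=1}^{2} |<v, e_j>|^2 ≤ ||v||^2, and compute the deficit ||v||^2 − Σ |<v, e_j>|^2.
Σ |<v, e_j>|^2 = 409/53; ||v||^2 = 10; deficit = 121/53

Write each e_j = u_j / sqrt(<u_j, u_j>) where u_j is the displayed integer vector. Then <v, e_j> = <v, u_j> / sqrt(<u_j, u_j>), so |<v, e_j>|^2 = <v, u_j>^2 / <u_j, u_j>.
Coefficients: <v, e_1> = -8/sqrt(9), <v, e_2> = -17/sqrt(477).
Square and sum: Σ |<v, e_j>|^2 = 409/53.
Compute ||v||^2 = v·v = 10.
Deficit = 10 − 409/53 = 121/53 ≥ 0, confirming Bessel's inequality. (The deficit equals ||v − Σ <v,e_j> e_j||^2, the squared distance from v to span{e_j}.)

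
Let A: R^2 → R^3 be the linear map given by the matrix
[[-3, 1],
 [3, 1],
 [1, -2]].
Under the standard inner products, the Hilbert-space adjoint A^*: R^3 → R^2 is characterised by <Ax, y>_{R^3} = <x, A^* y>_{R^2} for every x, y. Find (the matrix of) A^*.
A^* = A^T =
[[-3, 3, 1],
 [1, 1, -2]]

For real matrices with standard dot products, the defining identity <Ax, y> = <x, A^* y> gives (Ax)^T y = x^T (A^*) y, i.e. x^T A^T y = x^T (A^*) y. Since this holds for all x, y, we must have A^* = A^T. Therefore
A^* =
[[-3, 3, 1],
 [1, 1, -2]].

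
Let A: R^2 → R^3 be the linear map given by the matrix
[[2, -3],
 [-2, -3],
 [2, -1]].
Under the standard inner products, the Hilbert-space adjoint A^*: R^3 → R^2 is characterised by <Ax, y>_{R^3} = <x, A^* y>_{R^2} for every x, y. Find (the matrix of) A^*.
A^* = A^T =
[[2, -2, 2],
 [-3, -3, -1]]

For real matrices with standard dot products, the defining identity <Ax, y> = <x, A^* y> gives (Ax)^T y = x^T (A^*) y, i.e. x^T A^T y = x^T (A^*) y. Since this holds for all x, y, we must have A^* = A^T. Therefore
A^* =
[[2, -2, 2],
 [-3, -3, -1]].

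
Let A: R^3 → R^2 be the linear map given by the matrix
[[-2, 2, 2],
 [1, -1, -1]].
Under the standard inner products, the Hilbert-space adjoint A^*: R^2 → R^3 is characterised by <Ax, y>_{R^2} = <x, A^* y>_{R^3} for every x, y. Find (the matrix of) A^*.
A^* = A^T =
[[-2, 1],
 [2, -1],
 [2, -1]]

For real matrices with standard dot products, the defining identity <Ax, y> = <x, A^* y> gives (Ax)^T y = x^T (A^*) y, i.e. x^T A^T y = x^T (A^*) y. Since this holds for all x, y, we must have A^* = A^T. Therefore
A^* =
[[-2, 1],
 [2, -1],
 [2, -1]].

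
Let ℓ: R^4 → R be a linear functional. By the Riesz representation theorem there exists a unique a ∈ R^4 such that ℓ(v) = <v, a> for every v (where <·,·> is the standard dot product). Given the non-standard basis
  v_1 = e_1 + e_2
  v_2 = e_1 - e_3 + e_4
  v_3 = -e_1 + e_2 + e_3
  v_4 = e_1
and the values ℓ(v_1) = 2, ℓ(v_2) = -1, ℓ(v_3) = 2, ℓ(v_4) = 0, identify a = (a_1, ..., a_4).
a = (0, 2, 0, -1)

Write a = (a_1, ..., a_4) in the standard basis. For each basis vector v_i, ℓ(v_i) = <v_i, a> is a linear equation in the a_j's. Collect the n equations into a matrix system V a = ℓ, where row i of V is v_i (expressed in the standard basis). Since V is invertible (lower-triangular with 1s on the diagonal, up to permutation), solve by back-substitution:
  V =
[[1, 1, 0, 0],
 [1, 0, -1, 1],
 [-1, 1, 1, 0],
 [1, 0, 0, 0]]
  V a = (2, -1, 2, 0)
Solving gives a = (0, 2, 0, -1).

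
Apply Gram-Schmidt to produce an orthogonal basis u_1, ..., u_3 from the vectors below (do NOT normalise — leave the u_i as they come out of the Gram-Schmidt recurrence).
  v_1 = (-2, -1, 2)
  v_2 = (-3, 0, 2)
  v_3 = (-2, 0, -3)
Orthogonal basis:
  u_1 = (-2, -1, 2)
  u_2 = (-7/9, 10/9, -2/9)
  u_3 = (-26/17, -26/17, -39/17)

Apply the Gram-Schmidt recurrence
  u_1 = v_1
  u_i = v_i − Σ_{j<i} ((v_i · u_j) / (u_j · u_j)) · u_j.

Step by step this gives:
  u_1 = (-2, -1, 2)
  u_2 = (-7/9, 10/9, -2/9)
  u_3 = (-26/17, -26/17, -39/17)

Orthogonality check:
  u_2 · u_1 = 0 (should be 0)
  u_3 · u_1 = 0 (should be 0)
  u_3 · u_2 = 0 (should be 0)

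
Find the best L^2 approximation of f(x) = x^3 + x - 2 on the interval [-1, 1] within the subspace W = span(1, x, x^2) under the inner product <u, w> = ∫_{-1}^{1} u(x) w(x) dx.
g(x) = 8*x/5 - 2

The best approximation g ∈ W is the orthogonal projection of f onto W. Writing g = a_0 + a_1 x + a_2 x^2, the coefficients solve the normal equations G · a = b where
  G_{ij} = <φ_i, φ_j> and b_i = <f, φ_i>, with φ_0 = 1, φ_1 = x, φ_2 = x^2.
G =
  [2, 0, 2/3]
  [0, 2/3, 0]
  [2/3, 0, 2/5],
b = (-4, 16/15, -4/3).
Solving gives a_0 = -2, a_1 = 8/5, a_2 = 0, so
  g(x) = 8*x/5 - 2.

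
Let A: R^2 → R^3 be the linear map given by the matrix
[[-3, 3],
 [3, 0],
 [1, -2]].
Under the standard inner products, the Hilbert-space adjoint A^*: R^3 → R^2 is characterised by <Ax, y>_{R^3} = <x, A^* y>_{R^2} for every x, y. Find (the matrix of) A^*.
A^* = A^T =
[[-3, 3, 1],
 [3, 0, -2]]

For real matrices with standard dot products, the defining identity <Ax, y> = <x, A^* y> gives (Ax)^T y = x^T (A^*) y, i.e. x^T A^T y = x^T (A^*) y. Since this holds for all x, y, we must have A^* = A^T. Therefore
A^* =
[[-3, 3, 1],
 [3, 0, -2]].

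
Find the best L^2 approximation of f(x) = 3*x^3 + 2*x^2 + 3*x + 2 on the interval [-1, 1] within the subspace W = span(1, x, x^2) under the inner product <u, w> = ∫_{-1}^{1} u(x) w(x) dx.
g(x) = 2*x^2 + 24*x/5 + 2

The best approximation g ∈ W is the orthogonal projection of f onto W. Writing g = a_0 + a_1 x + a_2 x^2, the coefficients solve the normal equations G · a = b where
  G_{ij} = <φ_i, φ_j> and b_i = <f, φ_i>, with φ_0 = 1, φ_1 = x, φ_2 = x^2.
G =
  [2, 0, 2/3]
  [0, 2/3, 0]
  [2/3, 0, 2/5],
b = (16/3, 16/5, 32/15).
Solving gives a_0 = 2, a_1 = 24/5, a_2 = 2, so
  g(x) = 2*x^2 + 24*x/5 + 2.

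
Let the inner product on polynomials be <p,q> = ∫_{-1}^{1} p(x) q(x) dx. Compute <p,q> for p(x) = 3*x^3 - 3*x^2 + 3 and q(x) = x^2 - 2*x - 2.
<p,q> = -48/5

Expand the product: p(x)·q(x) = 3*x^5 - 9*x^4 + 9*x^2 - 6*x - 6.
∫_{-1}^{1} of each monomial x^k gives [2/(k+1) if k even, 0 if k odd]. Integrating term-by-term (or equivalently evaluating the antiderivative F(x) = x^6/2 - 9*x^5/5 + 3*x^3 - 3*x^2 - 6*x at the endpoints):
  F(1) − F(−1) = -73/10 − (23/10) = -48/5.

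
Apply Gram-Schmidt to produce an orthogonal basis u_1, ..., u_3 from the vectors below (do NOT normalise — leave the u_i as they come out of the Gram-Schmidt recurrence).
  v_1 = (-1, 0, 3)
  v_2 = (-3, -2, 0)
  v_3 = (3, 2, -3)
Orthogonal basis:
  u_1 = (-1, 0, 3)
  u_2 = (-27/10, -2, -9/10)
  u_3 = (-36/121, 54/121, -12/121)

Apply the Gram-Schmidt recurrence
  u_1 = v_1
  u_i = v_i − Σ_{j<i} ((v_i · u_j) / (u_j · u_j)) · u_j.

Step by step this gives:
  u_1 = (-1, 0, 3)
  u_2 = (-27/10, -2, -9/10)
  u_3 = (-36/121, 54/121, -12/121)

Orthogonality check:
  u_2 · u_1 = 0 (should be 0)
  u_3 · u_1 = 0 (should be 0)
  u_3 · u_2 = 0 (should be 0)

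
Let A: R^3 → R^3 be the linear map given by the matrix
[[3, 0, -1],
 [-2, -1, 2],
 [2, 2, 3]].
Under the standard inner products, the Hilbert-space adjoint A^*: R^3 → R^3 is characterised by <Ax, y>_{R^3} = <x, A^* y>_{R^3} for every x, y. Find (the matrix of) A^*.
A^* = A^T =
[[3, -2, 2],
 [0, -1, 2],
 [-1, 2, 3]]

For real matrices with standard dot products, the defining identity <Ax, y> = <x, A^* y> gives (Ax)^T y = x^T (A^*) y, i.e. x^T A^T y = x^T (A^*) y. Since this holds for all x, y, we must have A^* = A^T. Therefore
A^* =
[[3, -2, 2],
 [0, -1, 2],
 [-1, 2, 3]].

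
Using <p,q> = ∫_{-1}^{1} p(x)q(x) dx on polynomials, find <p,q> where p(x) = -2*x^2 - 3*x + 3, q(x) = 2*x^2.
<p,q> = 12/5

Expand the product: p(x)·q(x) = -4*x^4 - 6*x^3 + 6*x^2.
∫_{-1}^{1} of each monomial x^k gives [2/(k+1) if k even, 0 if k odd]. Integrating term-by-term (or equivalently evaluating the antiderivative F(x) = -4*x^5/5 - 3*x^4/2 + 2*x^3 at the endpoints):
  F(1) − F(−1) = -3/10 − (-27/10) = 12/5.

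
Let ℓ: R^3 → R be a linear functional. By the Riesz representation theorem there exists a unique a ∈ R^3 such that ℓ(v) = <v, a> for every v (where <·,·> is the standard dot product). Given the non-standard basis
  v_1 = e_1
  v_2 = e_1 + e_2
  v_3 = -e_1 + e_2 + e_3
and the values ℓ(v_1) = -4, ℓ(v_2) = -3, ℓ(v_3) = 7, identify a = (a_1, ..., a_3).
a = (-4, 1, 2)

Write a = (a_1, ..., a_3) in the standard basis. For each basis vector v_i, ℓ(v_i) = <v_i, a> is a linear equation in the a_j's. Collect the n equations into a matrix system V a = ℓ, where row i of V is v_i (expressed in the standard basis). Since V is invertible (lower-triangular with 1s on the diagonal, up to permutation), solve by back-substitution:
  V =
[[1, 0, 0],
 [1, 1, 0],
 [-1, 1, 1]]
  V a = (-4, -3, 7)
Solving gives a = (-4, 1, 2).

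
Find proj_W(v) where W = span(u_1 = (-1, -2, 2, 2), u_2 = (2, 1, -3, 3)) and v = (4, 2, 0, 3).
proj_W(v) = (448/283, 179/283, -657/283, 777/283)

Set up U = [u_1 | ... | u_2] ∈ R^(4×2). The projector onto W = col(U) is P = U (U^T U)^(-1) U^T.
Compute U^T U =
  [13, -4]
  [-4, 23],
and U^T v = (-2, 19).
Solve U^T U · c = U^T v for the coefficients: c = (30/283, 239/283). The projection is proj_W(v) = U c.
Check: (v - proj_W(v)) · u_1 = 0  (should be 0).
Check: (v - proj_W(v)) · u_2 = 0  (should be 0).
Result: proj_W(v) = (448/283, 179/283, -657/283, 777/283).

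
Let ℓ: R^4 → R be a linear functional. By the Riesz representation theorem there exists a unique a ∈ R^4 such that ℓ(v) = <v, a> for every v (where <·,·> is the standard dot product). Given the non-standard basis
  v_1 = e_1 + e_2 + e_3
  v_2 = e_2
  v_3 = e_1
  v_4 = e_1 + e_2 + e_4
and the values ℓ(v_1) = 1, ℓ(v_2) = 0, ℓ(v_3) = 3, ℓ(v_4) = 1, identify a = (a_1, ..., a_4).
a = (3, 0, -2, -2)

Write a = (a_1, ..., a_4) in the standard basis. For each basis vector v_i, ℓ(v_i) = <v_i, a> is a linear equation in the a_j's. Collect the n equations into a matrix system V a = ℓ, where row i of V is v_i (expressed in the standard basis). Since V is invertible (lower-triangular with 1s on the diagonal, up to permutation), solve by back-substitution:
  V =
[[1, 1, 1, 0],
 [0, 1, 0, 0],
 [1, 0, 0, 0],
 [1, 1, 0, 1]]
  V a = (1, 0, 3, 1)
Solving gives a = (3, 0, -2, -2).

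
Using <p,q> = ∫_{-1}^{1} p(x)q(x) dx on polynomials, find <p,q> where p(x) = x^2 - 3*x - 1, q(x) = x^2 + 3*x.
<p,q> = -94/15

Expand the product: p(x)·q(x) = x^4 - 10*x^2 - 3*x.
∫_{-1}^{1} of each monomial x^k gives [2/(k+1) if k even, 0 if k odd]. Integrating term-by-term (or equivalently evaluating the antiderivative F(x) = x^5/5 - 10*x^3/3 - 3*x^2/2 at the endpoints):
  F(1) − F(−1) = -139/30 − (49/30) = -94/15.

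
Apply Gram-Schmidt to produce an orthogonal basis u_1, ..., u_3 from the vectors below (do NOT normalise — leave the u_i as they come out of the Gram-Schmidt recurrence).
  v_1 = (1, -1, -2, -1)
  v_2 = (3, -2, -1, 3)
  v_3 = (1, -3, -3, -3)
Orthogonal basis:
  u_1 = (1, -1, -2, -1)
  u_2 = (17/7, -10/7, 1/7, 25/7)
  u_3 = (-49/145, -42/29, 108/145, -11/29)

Apply the Gram-Schmidt recurrence
  u_1 = v_1
  u_i = v_i − Σ_{j<i} ((v_i · u_j) / (u_j · u_j)) · u_j.

Step by step this gives:
  u_1 = (1, -1, -2, -1)
  u_2 = (17/7, -10/7, 1/7, 25/7)
  u_3 = (-49/145, -42/29, 108/145, -11/29)

Orthogonality check:
  u_2 · u_1 = 0 (should be 0)
  u_3 · u_1 = 0 (should be 0)
  u_3 · u_2 = 0 (should be 0)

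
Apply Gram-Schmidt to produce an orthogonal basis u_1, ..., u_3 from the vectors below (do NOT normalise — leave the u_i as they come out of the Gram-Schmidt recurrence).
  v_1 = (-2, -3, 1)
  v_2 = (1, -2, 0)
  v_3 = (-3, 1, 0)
Orthogonal basis:
  u_1 = (-2, -3, 1)
  u_2 = (11/7, -8/7, -2/7)
  u_3 = (-5/27, -5/54, -35/54)

Apply the Gram-Schmidt recurrence
  u_1 = v_1
  u_i = v_i − Σ_{j<i} ((v_i · u_j) / (u_j · u_j)) · u_j.

Step by step this gives:
  u_1 = (-2, -3, 1)
  u_2 = (11/7, -8/7, -2/7)
  u_3 = (-5/27, -5/54, -35/54)

Orthogonality check:
  u_2 · u_1 = 0 (should be 0)
  u_3 · u_1 = 0 (should be 0)
  u_3 · u_2 = 0 (should be 0)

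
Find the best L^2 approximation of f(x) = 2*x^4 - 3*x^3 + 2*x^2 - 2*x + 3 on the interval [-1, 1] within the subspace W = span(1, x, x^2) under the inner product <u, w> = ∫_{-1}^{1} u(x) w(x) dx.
g(x) = 26*x^2/7 - 19*x/5 + 99/35

The best approximation g ∈ W is the orthogonal projection of f onto W. Writing g = a_0 + a_1 x + a_2 x^2, the coefficients solve the normal equations G · a = b where
  G_{ij} = <φ_i, φ_j> and b_i = <f, φ_i>, with φ_0 = 1, φ_1 = x, φ_2 = x^2.
G =
  [2, 0, 2/3]
  [0, 2/3, 0]
  [2/3, 0, 2/5],
b = (122/15, -38/15, 118/35).
Solving gives a_0 = 99/35, a_1 = -19/5, a_2 = 26/7, so
  g(x) = 26*x^2/7 - 19*x/5 + 99/35.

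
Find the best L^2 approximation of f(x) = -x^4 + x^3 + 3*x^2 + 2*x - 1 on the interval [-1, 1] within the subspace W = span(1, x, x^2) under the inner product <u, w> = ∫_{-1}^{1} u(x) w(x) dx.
g(x) = 15*x^2/7 + 13*x/5 - 32/35

The best approximation g ∈ W is the orthogonal projection of f onto W. Writing g = a_0 + a_1 x + a_2 x^2, the coefficients solve the normal equations G · a = b where
  G_{ij} = <φ_i, φ_j> and b_i = <f, φ_i>, with φ_0 = 1, φ_1 = x, φ_2 = x^2.
G =
  [2, 0, 2/3]
  [0, 2/3, 0]
  [2/3, 0, 2/5],
b = (-2/5, 26/15, 26/105).
Solving gives a_0 = -32/35, a_1 = 13/5, a_2 = 15/7, so
  g(x) = 15*x^2/7 + 13*x/5 - 32/35.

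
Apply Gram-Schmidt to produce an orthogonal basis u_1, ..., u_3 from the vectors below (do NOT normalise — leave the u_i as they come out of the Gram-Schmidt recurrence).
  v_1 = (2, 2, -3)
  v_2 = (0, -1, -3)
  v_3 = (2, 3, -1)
Orthogonal basis:
  u_1 = (2, 2, -3)
  u_2 = (-14/17, -31/17, -30/17)
  u_3 = (-18/121, 12/121, -4/121)

Apply the Gram-Schmidt recurrence
  u_1 = v_1
  u_i = v_i − Σ_{j<i} ((v_i · u_j) / (u_j · u_j)) · u_j.

Step by step this gives:
  u_1 = (2, 2, -3)
  u_2 = (-14/17, -31/17, -30/17)
  u_3 = (-18/121, 12/121, -4/121)

Orthogonality check:
  u_2 · u_1 = 0 (should be 0)
  u_3 · u_1 = 0 (should be 0)
  u_3 · u_2 = 0 (should be 0)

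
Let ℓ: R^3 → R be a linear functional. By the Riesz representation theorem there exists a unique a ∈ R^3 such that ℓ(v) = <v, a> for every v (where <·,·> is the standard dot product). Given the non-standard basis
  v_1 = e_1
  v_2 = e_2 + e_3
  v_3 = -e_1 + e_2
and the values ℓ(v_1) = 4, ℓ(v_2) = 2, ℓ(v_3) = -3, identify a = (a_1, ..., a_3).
a = (4, 1, 1)

Write a = (a_1, ..., a_3) in the standard basis. For each basis vector v_i, ℓ(v_i) = <v_i, a> is a linear equation in the a_j's. Collect the n equations into a matrix system V a = ℓ, where row i of V is v_i (expressed in the standard basis). Since V is invertible (lower-triangular with 1s on the diagonal, up to permutation), solve by back-substitution:
  V =
[[1, 0, 0],
 [0, 1, 1],
 [-1, 1, 0]]
  V a = (4, 2, -3)
Solving gives a = (4, 1, 1).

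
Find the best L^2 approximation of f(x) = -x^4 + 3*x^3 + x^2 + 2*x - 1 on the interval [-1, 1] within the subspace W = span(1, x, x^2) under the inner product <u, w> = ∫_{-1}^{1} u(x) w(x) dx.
g(x) = x^2/7 + 19*x/5 - 32/35

The best approximation g ∈ W is the orthogonal projection of f onto W. Writing g = a_0 + a_1 x + a_2 x^2, the coefficients solve the normal equations G · a = b where
  G_{ij} = <φ_i, φ_j> and b_i = <f, φ_i>, with φ_0 = 1, φ_1 = x, φ_2 = x^2.
G =
  [2, 0, 2/3]
  [0, 2/3, 0]
  [2/3, 0, 2/5],
b = (-26/15, 38/15, -58/105).
Solving gives a_0 = -32/35, a_1 = 19/5, a_2 = 1/7, so
  g(x) = x^2/7 + 19*x/5 - 32/35.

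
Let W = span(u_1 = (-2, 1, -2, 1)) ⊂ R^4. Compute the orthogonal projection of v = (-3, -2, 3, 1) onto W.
proj_W(v) = (1/5, -1/10, 1/5, -1/10)

Set up U = [u_1 | ... | u_1] ∈ R^(4×1). The projector onto W = col(U) is P = U (U^T U)^(-1) U^T.
Compute U^T U =
  [10],
and U^T v = (-1).
Solve U^T U · c = U^T v for the coefficients: c = (-1/10). The projection is proj_W(v) = U c.
Check: (v - proj_W(v)) · u_1 = 0  (should be 0).
Result: proj_W(v) = (1/5, -1/10, 1/5, -1/10).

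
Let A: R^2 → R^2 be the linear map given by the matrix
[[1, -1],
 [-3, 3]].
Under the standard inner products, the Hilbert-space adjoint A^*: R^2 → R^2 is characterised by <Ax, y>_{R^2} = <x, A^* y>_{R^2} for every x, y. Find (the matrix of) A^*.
A^* = A^T =
[[1, -3],
 [-1, 3]]

For real matrices with standard dot products, the defining identity <Ax, y> = <x, A^* y> gives (Ax)^T y = x^T (A^*) y, i.e. x^T A^T y = x^T (A^*) y. Since this holds for all x, y, we must have A^* = A^T. Therefore
A^* =
[[1, -3],
 [-1, 3]].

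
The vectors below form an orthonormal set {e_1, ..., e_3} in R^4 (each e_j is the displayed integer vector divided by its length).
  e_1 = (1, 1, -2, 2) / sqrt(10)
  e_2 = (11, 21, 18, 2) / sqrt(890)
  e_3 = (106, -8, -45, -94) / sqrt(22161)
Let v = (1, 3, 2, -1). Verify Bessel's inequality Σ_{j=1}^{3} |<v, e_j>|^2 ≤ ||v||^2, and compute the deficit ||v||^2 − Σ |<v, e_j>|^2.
Σ |<v, e_j>|^2 = 3446/249; ||v||^2 = 15; deficit = 289/249

Write each e_j = u_j / sqrt(<u_j, u_j>) where u_j is the displayed integer vector. Then <v, e_j> = <v, u_j> / sqrt(<u_j, u_j>), so |<v, e_j>|^2 = <v, u_j>^2 / <u_j, u_j>.
Coefficients: <v, e_1> = -2/sqrt(10), <v, e_2> = 108/sqrt(890), <v, e_3> = 86/sqrt(22161).
Square and sum: Σ |<v, e_j>|^2 = 3446/249.
Compute ||v||^2 = v·v = 15.
Deficit = 15 − 3446/249 = 289/249 ≥ 0, confirming Bessel's inequality. (The deficit equals ||v − Σ <v,e_j> e_j||^2, the squared distance from v to span{e_j}.)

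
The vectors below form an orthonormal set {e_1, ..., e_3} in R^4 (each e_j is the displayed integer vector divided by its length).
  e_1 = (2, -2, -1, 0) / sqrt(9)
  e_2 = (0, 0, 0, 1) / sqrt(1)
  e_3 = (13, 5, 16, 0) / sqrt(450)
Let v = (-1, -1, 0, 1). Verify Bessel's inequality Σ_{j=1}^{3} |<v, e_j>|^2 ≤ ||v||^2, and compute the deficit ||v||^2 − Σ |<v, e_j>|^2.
Σ |<v, e_j>|^2 = 43/25; ||v||^2 = 3; deficit = 32/25

Write each e_j = u_j / sqrt(<u_j, u_j>) where u_j is the displayed integer vector. Then <v, e_j> = <v, u_j> / sqrt(<u_j, u_j>), so |<v, e_j>|^2 = <v, u_j>^2 / <u_j, u_j>.
Coefficients: <v, e_1> = 0/sqrt(9), <v, e_2> = 1/sqrt(1), <v, e_3> = -18/sqrt(450).
Square and sum: Σ |<v, e_j>|^2 = 43/25.
Compute ||v||^2 = v·v = 3.
Deficit = 3 − 43/25 = 32/25 ≥ 0, confirming Bessel's inequality. (The deficit equals ||v − Σ <v,e_j> e_j||^2, the squared distance from v to span{e_j}.)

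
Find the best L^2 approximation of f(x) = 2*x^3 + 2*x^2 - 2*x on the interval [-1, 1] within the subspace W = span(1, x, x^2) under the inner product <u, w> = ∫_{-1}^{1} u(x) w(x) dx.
g(x) = 2*x^2 - 4*x/5

The best approximation g ∈ W is the orthogonal projection of f onto W. Writing g = a_0 + a_1 x + a_2 x^2, the coefficients solve the normal equations G · a = b where
  G_{ij} = <φ_i, φ_j> and b_i = <f, φ_i>, with φ_0 = 1, φ_1 = x, φ_2 = x^2.
G =
  [2, 0, 2/3]
  [0, 2/3, 0]
  [2/3, 0, 2/5],
b = (4/3, -8/15, 4/5).
Solving gives a_0 = 0, a_1 = -4/5, a_2 = 2, so
  g(x) = 2*x^2 - 4*x/5.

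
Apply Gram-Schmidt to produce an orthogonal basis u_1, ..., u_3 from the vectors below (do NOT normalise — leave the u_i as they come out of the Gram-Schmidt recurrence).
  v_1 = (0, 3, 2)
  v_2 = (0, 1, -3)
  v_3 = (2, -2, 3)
Orthogonal basis:
  u_1 = (0, 3, 2)
  u_2 = (0, 22/13, -33/13)
  u_3 = (2, 0, 0)

Apply the Gram-Schmidt recurrence
  u_1 = v_1
  u_i = v_i − Σ_{j<i} ((v_i · u_j) / (u_j · u_j)) · u_j.

Step by step this gives:
  u_1 = (0, 3, 2)
  u_2 = (0, 22/13, -33/13)
  u_3 = (2, 0, 0)

Orthogonality check:
  u_2 · u_1 = 0 (should be 0)
  u_3 · u_1 = 0 (should be 0)
  u_3 · u_2 = 0 (should be 0)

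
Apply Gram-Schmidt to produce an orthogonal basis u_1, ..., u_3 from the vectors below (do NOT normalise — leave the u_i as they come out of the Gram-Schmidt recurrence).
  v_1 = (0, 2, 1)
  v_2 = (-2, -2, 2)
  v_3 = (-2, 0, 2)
Orthogonal basis:
  u_1 = (0, 2, 1)
  u_2 = (-2, -6/5, 12/5)
  u_3 = (-3/7, 1/7, -2/7)

Apply the Gram-Schmidt recurrence
  u_1 = v_1
  u_i = v_i − Σ_{j<i} ((v_i · u_j) / (u_j · u_j)) · u_j.

Step by step this gives:
  u_1 = (0, 2, 1)
  u_2 = (-2, -6/5, 12/5)
  u_3 = (-3/7, 1/7, -2/7)

Orthogonality check:
  u_2 · u_1 = 0 (should be 0)
  u_3 · u_1 = 0 (should be 0)
  u_3 · u_2 = 0 (should be 0)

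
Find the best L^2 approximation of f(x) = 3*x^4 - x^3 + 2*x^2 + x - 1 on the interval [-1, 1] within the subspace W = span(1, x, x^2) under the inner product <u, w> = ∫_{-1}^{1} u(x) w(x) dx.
g(x) = 32*x^2/7 + 2*x/5 - 44/35

The best approximation g ∈ W is the orthogonal projection of f onto W. Writing g = a_0 + a_1 x + a_2 x^2, the coefficients solve the normal equations G · a = b where
  G_{ij} = <φ_i, φ_j> and b_i = <f, φ_i>, with φ_0 = 1, φ_1 = x, φ_2 = x^2.
G =
  [2, 0, 2/3]
  [0, 2/3, 0]
  [2/3, 0, 2/5],
b = (8/15, 4/15, 104/105).
Solving gives a_0 = -44/35, a_1 = 2/5, a_2 = 32/7, so
  g(x) = 32*x^2/7 + 2*x/5 - 44/35.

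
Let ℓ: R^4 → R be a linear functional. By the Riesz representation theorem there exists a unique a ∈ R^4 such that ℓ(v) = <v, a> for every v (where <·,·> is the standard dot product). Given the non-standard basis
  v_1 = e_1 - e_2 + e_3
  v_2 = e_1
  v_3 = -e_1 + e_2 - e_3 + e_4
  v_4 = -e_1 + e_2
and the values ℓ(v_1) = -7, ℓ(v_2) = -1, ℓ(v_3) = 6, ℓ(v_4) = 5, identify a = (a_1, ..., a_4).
a = (-1, 4, -2, -1)

Write a = (a_1, ..., a_4) in the standard basis. For each basis vector v_i, ℓ(v_i) = <v_i, a> is a linear equation in the a_j's. Collect the n equations into a matrix system V a = ℓ, where row i of V is v_i (expressed in the standard basis). Since V is invertible (lower-triangular with 1s on the diagonal, up to permutation), solve by back-substitution:
  V =
[[1, -1, 1, 0],
 [1, 0, 0, 0],
 [-1, 1, -1, 1],
 [-1, 1, 0, 0]]
  V a = (-7, -1, 6, 5)
Solving gives a = (-1, 4, -2, -1).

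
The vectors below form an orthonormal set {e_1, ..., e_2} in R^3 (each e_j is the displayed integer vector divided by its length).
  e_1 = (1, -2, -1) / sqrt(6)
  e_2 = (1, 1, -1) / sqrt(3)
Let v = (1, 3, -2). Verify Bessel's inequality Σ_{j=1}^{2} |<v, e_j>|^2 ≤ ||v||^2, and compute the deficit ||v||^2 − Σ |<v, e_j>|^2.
Σ |<v, e_j>|^2 = 27/2; ||v||^2 = 14; deficit = 1/2

Write each e_j = u_j / sqrt(<u_j, u_j>) where u_j is the displayed integer vector. Then <v, e_j> = <v, u_j> / sqrt(<u_j, u_j>), so |<v, e_j>|^2 = <v, u_j>^2 / <u_j, u_j>.
Coefficients: <v, e_1> = -3/sqrt(6), <v, e_2> = 6/sqrt(3).
Square and sum: Σ |<v, e_j>|^2 = 27/2.
Compute ||v||^2 = v·v = 14.
Deficit = 14 − 27/2 = 1/2 ≥ 0, confirming Bessel's inequality. (The deficit equals ||v − Σ <v,e_j> e_j||^2, the squared distance from v to span{e_j}.)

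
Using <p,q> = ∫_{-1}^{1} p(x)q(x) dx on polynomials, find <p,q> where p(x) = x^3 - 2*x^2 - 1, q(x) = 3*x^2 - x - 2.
<p,q> = 28/15

Expand the product: p(x)·q(x) = 3*x^5 - 7*x^4 + x^2 + x + 2.
∫_{-1}^{1} of each monomial x^k gives [2/(k+1) if k even, 0 if k odd]. Integrating term-by-term (or equivalently evaluating the antiderivative F(x) = x^6/2 - 7*x^5/5 + x^3/3 + x^2/2 + 2*x at the endpoints):
  F(1) − F(−1) = 29/15 − (1/15) = 28/15.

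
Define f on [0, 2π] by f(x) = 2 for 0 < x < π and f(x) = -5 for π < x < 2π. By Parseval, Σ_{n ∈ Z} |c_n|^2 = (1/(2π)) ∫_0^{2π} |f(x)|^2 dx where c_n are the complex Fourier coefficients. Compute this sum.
Σ |c_n|^2 = 29/2

Parseval equates the L^2 energy of f (normalised by 1/(2π)) with the ℓ^2 sum of its Fourier coefficients: (1/(2π)) ∫_0^{2π} |f|^2 = Σ |c_n|^2.
Compute the left side: (1/(2π)) [∫_0^π 2^2 dx + ∫_π^{2π} (-5)^2 dx] = (1/(2π)) · (4π + 25π) = (4 + 25)/2 = 29/2.
So Σ_{n ∈ Z} |c_n|^2 = 29/2.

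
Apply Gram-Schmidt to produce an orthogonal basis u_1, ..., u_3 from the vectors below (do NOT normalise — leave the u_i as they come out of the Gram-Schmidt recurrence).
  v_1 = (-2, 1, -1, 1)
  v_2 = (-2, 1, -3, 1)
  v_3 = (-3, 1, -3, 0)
Orthogonal basis:
  u_1 = (-2, 1, -1, 1)
  u_2 = (4/7, -2/7, -12/7, -2/7)
  u_3 = (-2/3, -1/6, 0, -7/6)

Apply the Gram-Schmidt recurrence
  u_1 = v_1
  u_i = v_i − Σ_{j<i} ((v_i · u_j) / (u_j · u_j)) · u_j.

Step by step this gives:
  u_1 = (-2, 1, -1, 1)
  u_2 = (4/7, -2/7, -12/7, -2/7)
  u_3 = (-2/3, -1/6, 0, -7/6)

Orthogonality check:
  u_2 · u_1 = 0 (should be 0)
  u_3 · u_1 = 0 (should be 0)
  u_3 · u_2 = 0 (should be 0)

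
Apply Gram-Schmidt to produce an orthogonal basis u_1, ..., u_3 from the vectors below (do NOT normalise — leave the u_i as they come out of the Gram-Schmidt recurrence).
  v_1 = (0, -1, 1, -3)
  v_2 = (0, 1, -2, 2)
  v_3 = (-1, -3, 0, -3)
Orthogonal basis:
  u_1 = (0, -1, 1, -3)
  u_2 = (0, 2/11, -13/11, -5/11)
  u_3 = (-1, -2, -1/2, 1/2)

Apply the Gram-Schmidt recurrence
  u_1 = v_1
  u_i = v_i − Σ_{j<i} ((v_i · u_j) / (u_j · u_j)) · u_j.

Step by step this gives:
  u_1 = (0, -1, 1, -3)
  u_2 = (0, 2/11, -13/11, -5/11)
  u_3 = (-1, -2, -1/2, 1/2)

Orthogonality check:
  u_2 · u_1 = 0 (should be 0)
  u_3 · u_1 = 0 (should be 0)
  u_3 · u_2 = 0 (should be 0)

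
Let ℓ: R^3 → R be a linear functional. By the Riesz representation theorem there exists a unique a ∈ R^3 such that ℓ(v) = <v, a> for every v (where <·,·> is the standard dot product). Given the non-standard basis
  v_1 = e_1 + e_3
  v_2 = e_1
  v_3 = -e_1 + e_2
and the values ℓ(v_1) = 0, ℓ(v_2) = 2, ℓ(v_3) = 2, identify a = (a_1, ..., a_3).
a = (2, 4, -2)

Write a = (a_1, ..., a_3) in the standard basis. For each basis vector v_i, ℓ(v_i) = <v_i, a> is a linear equation in the a_j's. Collect the n equations into a matrix system V a = ℓ, where row i of V is v_i (expressed in the standard basis). Since V is invertible (lower-triangular with 1s on the diagonal, up to permutation), solve by back-substitution:
  V =
[[1, 0, 1],
 [1, 0, 0],
 [-1, 1, 0]]
  V a = (0, 2, 2)
Solving gives a = (2, 4, -2).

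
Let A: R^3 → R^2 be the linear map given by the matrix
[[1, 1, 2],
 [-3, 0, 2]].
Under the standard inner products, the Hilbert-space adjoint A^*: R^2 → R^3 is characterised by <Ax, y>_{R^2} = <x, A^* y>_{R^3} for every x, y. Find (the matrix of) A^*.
A^* = A^T =
[[1, -3],
 [1, 0],
 [2, 2]]

For real matrices with standard dot products, the defining identity <Ax, y> = <x, A^* y> gives (Ax)^T y = x^T (A^*) y, i.e. x^T A^T y = x^T (A^*) y. Since this holds for all x, y, we must have A^* = A^T. Therefore
A^* =
[[1, -3],
 [1, 0],
 [2, 2]].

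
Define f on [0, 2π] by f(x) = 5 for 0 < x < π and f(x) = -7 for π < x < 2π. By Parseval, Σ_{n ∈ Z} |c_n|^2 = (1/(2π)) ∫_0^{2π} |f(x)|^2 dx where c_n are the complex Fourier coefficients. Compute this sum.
Σ |c_n|^2 = 37

Parseval equates the L^2 energy of f (normalised by 1/(2π)) with the ℓ^2 sum of its Fourier coefficients: (1/(2π)) ∫_0^{2π} |f|^2 = Σ |c_n|^2.
Compute the left side: (1/(2π)) [∫_0^π 5^2 dx + ∫_π^{2π} (-7)^2 dx] = (1/(2π)) · (25π + 49π) = (25 + 49)/2 = 37.
So Σ_{n ∈ Z} |c_n|^2 = 37.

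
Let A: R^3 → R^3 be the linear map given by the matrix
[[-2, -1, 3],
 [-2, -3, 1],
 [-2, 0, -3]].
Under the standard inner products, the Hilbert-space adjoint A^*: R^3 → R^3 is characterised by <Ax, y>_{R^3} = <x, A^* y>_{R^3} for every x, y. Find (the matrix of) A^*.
A^* = A^T =
[[-2, -2, -2],
 [-1, -3, 0],
 [3, 1, -3]]

For real matrices with standard dot products, the defining identity <Ax, y> = <x, A^* y> gives (Ax)^T y = x^T (A^*) y, i.e. x^T A^T y = x^T (A^*) y. Since this holds for all x, y, we must have A^* = A^T. Therefore
A^* =
[[-2, -2, -2],
 [-1, -3, 0],
 [3, 1, -3]].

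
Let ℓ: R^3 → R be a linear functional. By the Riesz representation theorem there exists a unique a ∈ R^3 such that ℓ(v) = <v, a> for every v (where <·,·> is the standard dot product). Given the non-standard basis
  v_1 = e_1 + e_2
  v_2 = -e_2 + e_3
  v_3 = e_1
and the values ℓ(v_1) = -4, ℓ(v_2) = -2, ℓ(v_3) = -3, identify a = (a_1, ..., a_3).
a = (-3, -1, -3)

Write a = (a_1, ..., a_3) in the standard basis. For each basis vector v_i, ℓ(v_i) = <v_i, a> is a linear equation in the a_j's. Collect the n equations into a matrix system V a = ℓ, where row i of V is v_i (expressed in the standard basis). Since V is invertible (lower-triangular with 1s on the diagonal, up to permutation), solve by back-substitution:
  V =
[[1, 1, 0],
 [0, -1, 1],
 [1, 0, 0]]
  V a = (-4, -2, -3)
Solving gives a = (-3, -1, -3).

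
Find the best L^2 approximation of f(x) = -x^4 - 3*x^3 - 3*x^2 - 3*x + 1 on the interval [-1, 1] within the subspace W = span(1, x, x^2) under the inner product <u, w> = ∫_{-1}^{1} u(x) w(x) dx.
g(x) = -27*x^2/7 - 24*x/5 + 38/35

The best approximation g ∈ W is the orthogonal projection of f onto W. Writing g = a_0 + a_1 x + a_2 x^2, the coefficients solve the normal equations G · a = b where
  G_{ij} = <φ_i, φ_j> and b_i = <f, φ_i>, with φ_0 = 1, φ_1 = x, φ_2 = x^2.
G =
  [2, 0, 2/3]
  [0, 2/3, 0]
  [2/3, 0, 2/5],
b = (-2/5, -16/5, -86/105).
Solving gives a_0 = 38/35, a_1 = -24/5, a_2 = -27/7, so
  g(x) = -27*x^2/7 - 24*x/5 + 38/35.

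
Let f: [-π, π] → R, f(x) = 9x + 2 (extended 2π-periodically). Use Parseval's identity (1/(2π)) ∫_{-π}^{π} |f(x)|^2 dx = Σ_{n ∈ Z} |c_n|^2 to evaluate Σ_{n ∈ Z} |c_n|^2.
Σ |c_n|^2 = 27π^2 + 4

Expand and integrate term by term over [-π, π]:
  ∫ (9x)^2 dx = 81·(2π^3/3); ∫ 2·9·(2)·x dx = 0 (odd integrand); ∫ 2^2 dx = 4·2π.
So (1/(2π)) ∫_{-π}^{π} (9x + 2)^2 dx = 81π^2/3 + 4 = 27π^2 + 4.
Parseval ⇒ Σ |c_n|^2 = 27π^2 + 4.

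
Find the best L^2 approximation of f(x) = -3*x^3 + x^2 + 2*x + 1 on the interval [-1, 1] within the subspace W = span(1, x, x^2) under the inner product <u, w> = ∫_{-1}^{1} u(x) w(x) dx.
g(x) = x^2 + x/5 + 1

The best approximation g ∈ W is the orthogonal projection of f onto W. Writing g = a_0 + a_1 x + a_2 x^2, the coefficients solve the normal equations G · a = b where
  G_{ij} = <φ_i, φ_j> and b_i = <f, φ_i>, with φ_0 = 1, φ_1 = x, φ_2 = x^2.
G =
  [2, 0, 2/3]
  [0, 2/3, 0]
  [2/3, 0, 2/5],
b = (8/3, 2/15, 16/15).
Solving gives a_0 = 1, a_1 = 1/5, a_2 = 1, so
  g(x) = x^2 + x/5 + 1.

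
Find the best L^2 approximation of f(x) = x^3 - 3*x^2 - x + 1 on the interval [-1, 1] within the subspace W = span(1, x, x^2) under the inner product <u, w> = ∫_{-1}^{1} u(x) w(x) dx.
g(x) = -3*x^2 - 2*x/5 + 1

The best approximation g ∈ W is the orthogonal projection of f onto W. Writing g = a_0 + a_1 x + a_2 x^2, the coefficients solve the normal equations G · a = b where
  G_{ij} = <φ_i, φ_j> and b_i = <f, φ_i>, with φ_0 = 1, φ_1 = x, φ_2 = x^2.
G =
  [2, 0, 2/3]
  [0, 2/3, 0]
  [2/3, 0, 2/5],
b = (0, -4/15, -8/15).
Solving gives a_0 = 1, a_1 = -2/5, a_2 = -3, so
  g(x) = -3*x^2 - 2*x/5 + 1.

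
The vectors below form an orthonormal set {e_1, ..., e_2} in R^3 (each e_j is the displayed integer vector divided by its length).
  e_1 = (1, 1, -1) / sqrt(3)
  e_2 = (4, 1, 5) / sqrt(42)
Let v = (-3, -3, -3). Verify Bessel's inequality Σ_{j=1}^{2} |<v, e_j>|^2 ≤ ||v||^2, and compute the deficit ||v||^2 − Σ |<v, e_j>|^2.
Σ |<v, e_j>|^2 = 171/7; ||v||^2 = 27; deficit = 18/7

Write each e_j = u_j / sqrt(<u_j, u_j>) where u_j is the displayed integer vector. Then <v, e_j> = <v, u_j> / sqrt(<u_j, u_j>), so |<v, e_j>|^2 = <v, u_j>^2 / <u_j, u_j>.
Coefficients: <v, e_1> = -3/sqrt(3), <v, e_2> = -30/sqrt(42).
Square and sum: Σ |<v, e_j>|^2 = 171/7.
Compute ||v||^2 = v·v = 27.
Deficit = 27 − 171/7 = 18/7 ≥ 0, confirming Bessel's inequality. (The deficit equals ||v − Σ <v,e_j> e_j||^2, the squared distance from v to span{e_j}.)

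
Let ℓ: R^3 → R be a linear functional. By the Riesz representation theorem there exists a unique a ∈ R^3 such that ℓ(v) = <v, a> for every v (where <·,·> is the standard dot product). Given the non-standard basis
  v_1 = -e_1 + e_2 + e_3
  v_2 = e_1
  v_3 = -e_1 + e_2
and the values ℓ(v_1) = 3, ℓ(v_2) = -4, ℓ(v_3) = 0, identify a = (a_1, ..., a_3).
a = (-4, -4, 3)

Write a = (a_1, ..., a_3) in the standard basis. For each basis vector v_i, ℓ(v_i) = <v_i, a> is a linear equation in the a_j's. Collect the n equations into a matrix system V a = ℓ, where row i of V is v_i (expressed in the standard basis). Since V is invertible (lower-triangular with 1s on the diagonal, up to permutation), solve by back-substitution:
  V =
[[-1, 1, 1],
 [1, 0, 0],
 [-1, 1, 0]]
  V a = (3, -4, 0)
Solving gives a = (-4, -4, 3).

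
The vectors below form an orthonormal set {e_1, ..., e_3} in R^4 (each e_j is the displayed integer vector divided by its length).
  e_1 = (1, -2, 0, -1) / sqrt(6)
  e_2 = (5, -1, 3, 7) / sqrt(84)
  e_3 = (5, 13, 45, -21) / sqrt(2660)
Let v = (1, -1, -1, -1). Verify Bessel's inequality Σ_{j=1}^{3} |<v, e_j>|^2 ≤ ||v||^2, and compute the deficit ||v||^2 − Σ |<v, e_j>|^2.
Σ |<v, e_j>|^2 = 308/95; ||v||^2 = 4; deficit = 72/95

Write each e_j = u_j / sqrt(<u_j, u_j>) where u_j is the displayed integer vector. Then <v, e_j> = <v, u_j> / sqrt(<u_j, u_j>), so |<v, e_j>|^2 = <v, u_j>^2 / <u_j, u_j>.
Coefficients: <v, e_1> = 4/sqrt(6), <v, e_2> = -4/sqrt(84), <v, e_3> = -32/sqrt(2660).
Square and sum: Σ |<v, e_j>|^2 = 308/95.
Compute ||v||^2 = v·v = 4.
Deficit = 4 − 308/95 = 72/95 ≥ 0, confirming Bessel's inequality. (The deficit equals ||v − Σ <v,e_j> e_j||^2, the squared distance from v to span{e_j}.)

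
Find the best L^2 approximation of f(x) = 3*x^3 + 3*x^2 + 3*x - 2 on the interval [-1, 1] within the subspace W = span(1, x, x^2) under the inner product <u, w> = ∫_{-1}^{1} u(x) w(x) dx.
g(x) = 3*x^2 + 24*x/5 - 2

The best approximation g ∈ W is the orthogonal projection of f onto W. Writing g = a_0 + a_1 x + a_2 x^2, the coefficients solve the normal equations G · a = b where
  G_{ij} = <φ_i, φ_j> and b_i = <f, φ_i>, with φ_0 = 1, φ_1 = x, φ_2 = x^2.
G =
  [2, 0, 2/3]
  [0, 2/3, 0]
  [2/3, 0, 2/5],
b = (-2, 16/5, -2/15).
Solving gives a_0 = -2, a_1 = 24/5, a_2 = 3, so
  g(x) = 3*x^2 + 24*x/5 - 2.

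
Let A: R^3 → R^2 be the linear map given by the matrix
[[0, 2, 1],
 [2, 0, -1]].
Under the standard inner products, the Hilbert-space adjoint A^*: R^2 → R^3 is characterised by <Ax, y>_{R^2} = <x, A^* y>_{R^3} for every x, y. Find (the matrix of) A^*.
A^* = A^T =
[[0, 2],
 [2, 0],
 [1, -1]]

For real matrices with standard dot products, the defining identity <Ax, y> = <x, A^* y> gives (Ax)^T y = x^T (A^*) y, i.e. x^T A^T y = x^T (A^*) y. Since this holds for all x, y, we must have A^* = A^T. Therefore
A^* =
[[0, 2],
 [2, 0],
 [1, -1]].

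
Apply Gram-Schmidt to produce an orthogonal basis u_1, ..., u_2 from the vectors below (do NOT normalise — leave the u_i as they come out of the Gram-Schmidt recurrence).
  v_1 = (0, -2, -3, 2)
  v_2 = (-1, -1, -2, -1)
Orthogonal basis:
  u_1 = (0, -2, -3, 2)
  u_2 = (-1, -5/17, -16/17, -29/17)

Apply the Gram-Schmidt recurrence
  u_1 = v_1
  u_i = v_i − Σ_{j<i} ((v_i · u_j) / (u_j · u_j)) · u_j.

Step by step this gives:
  u_1 = (0, -2, -3, 2)
  u_2 = (-1, -5/17, -16/17, -29/17)

Orthogonality check:
  u_2 · u_1 = 0 (should be 0)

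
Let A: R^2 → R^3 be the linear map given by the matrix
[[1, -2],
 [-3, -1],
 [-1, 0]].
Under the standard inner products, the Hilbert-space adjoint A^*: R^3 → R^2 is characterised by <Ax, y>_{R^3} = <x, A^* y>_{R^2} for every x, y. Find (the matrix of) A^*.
A^* = A^T =
[[1, -3, -1],
 [-2, -1, 0]]

For real matrices with standard dot products, the defining identity <Ax, y> = <x, A^* y> gives (Ax)^T y = x^T (A^*) y, i.e. x^T A^T y = x^T (A^*) y. Since this holds for all x, y, we must have A^* = A^T. Therefore
A^* =
[[1, -3, -1],
 [-2, -1, 0]].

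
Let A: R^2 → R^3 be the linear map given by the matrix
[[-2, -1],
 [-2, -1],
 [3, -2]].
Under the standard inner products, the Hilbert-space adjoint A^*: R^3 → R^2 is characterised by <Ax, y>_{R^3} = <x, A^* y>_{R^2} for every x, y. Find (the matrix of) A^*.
A^* = A^T =
[[-2, -2, 3],
 [-1, -1, -2]]

For real matrices with standard dot products, the defining identity <Ax, y> = <x, A^* y> gives (Ax)^T y = x^T (A^*) y, i.e. x^T A^T y = x^T (A^*) y. Since this holds for all x, y, we must have A^* = A^T. Therefore
A^* =
[[-2, -2, 3],
 [-1, -1, -2]].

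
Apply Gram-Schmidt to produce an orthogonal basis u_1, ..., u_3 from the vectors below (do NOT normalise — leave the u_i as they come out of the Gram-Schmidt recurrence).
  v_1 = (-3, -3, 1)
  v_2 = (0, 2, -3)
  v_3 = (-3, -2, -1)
Orthogonal basis:
  u_1 = (-3, -3, 1)
  u_2 = (-27/19, 11/19, -48/19)
  u_3 = (21/166, -27/166, -9/83)

Apply the Gram-Schmidt recurrence
  u_1 = v_1
  u_i = v_i − Σ_{j<i} ((v_i · u_j) / (u_j · u_j)) · u_j.

Step by step this gives:
  u_1 = (-3, -3, 1)
  u_2 = (-27/19, 11/19, -48/19)
  u_3 = (21/166, -27/166, -9/83)

Orthogonality check:
  u_2 · u_1 = 0 (should be 0)
  u_3 · u_1 = 0 (should be 0)
  u_3 · u_2 = 0 (should be 0)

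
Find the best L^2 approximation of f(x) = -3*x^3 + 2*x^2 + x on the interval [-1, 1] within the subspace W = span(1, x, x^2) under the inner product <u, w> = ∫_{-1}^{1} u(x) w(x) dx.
g(x) = 2*x^2 - 4*x/5

The best approximation g ∈ W is the orthogonal projection of f onto W. Writing g = a_0 + a_1 x + a_2 x^2, the coefficients solve the normal equations G · a = b where
  G_{ij} = <φ_i, φ_j> and b_i = <f, φ_i>, with φ_0 = 1, φ_1 = x, φ_2 = x^2.
G =
  [2, 0, 2/3]
  [0, 2/3, 0]
  [2/3, 0, 2/5],
b = (4/3, -8/15, 4/5).
Solving gives a_0 = 0, a_1 = -4/5, a_2 = 2, so
  g(x) = 2*x^2 - 4*x/5.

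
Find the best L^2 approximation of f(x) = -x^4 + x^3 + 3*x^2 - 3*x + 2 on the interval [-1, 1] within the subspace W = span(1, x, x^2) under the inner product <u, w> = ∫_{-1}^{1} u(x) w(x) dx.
g(x) = 15*x^2/7 - 12*x/5 + 73/35

The best approximation g ∈ W is the orthogonal projection of f onto W. Writing g = a_0 + a_1 x + a_2 x^2, the coefficients solve the normal equations G · a = b where
  G_{ij} = <φ_i, φ_j> and b_i = <f, φ_i>, with φ_0 = 1, φ_1 = x, φ_2 = x^2.
G =
  [2, 0, 2/3]
  [0, 2/3, 0]
  [2/3, 0, 2/5],
b = (28/5, -8/5, 236/105).
Solving gives a_0 = 73/35, a_1 = -12/5, a_2 = 15/7, so
  g(x) = 15*x^2/7 - 12*x/5 + 73/35.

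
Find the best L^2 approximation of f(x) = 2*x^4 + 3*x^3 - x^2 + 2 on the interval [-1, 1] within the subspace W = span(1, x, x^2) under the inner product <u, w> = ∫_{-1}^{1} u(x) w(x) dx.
g(x) = 5*x^2/7 + 9*x/5 + 64/35

The best approximation g ∈ W is the orthogonal projection of f onto W. Writing g = a_0 + a_1 x + a_2 x^2, the coefficients solve the normal equations G · a = b where
  G_{ij} = <φ_i, φ_j> and b_i = <f, φ_i>, with φ_0 = 1, φ_1 = x, φ_2 = x^2.
G =
  [2, 0, 2/3]
  [0, 2/3, 0]
  [2/3, 0, 2/5],
b = (62/15, 6/5, 158/105).
Solving gives a_0 = 64/35, a_1 = 9/5, a_2 = 5/7, so
  g(x) = 5*x^2/7 + 9*x/5 + 64/35.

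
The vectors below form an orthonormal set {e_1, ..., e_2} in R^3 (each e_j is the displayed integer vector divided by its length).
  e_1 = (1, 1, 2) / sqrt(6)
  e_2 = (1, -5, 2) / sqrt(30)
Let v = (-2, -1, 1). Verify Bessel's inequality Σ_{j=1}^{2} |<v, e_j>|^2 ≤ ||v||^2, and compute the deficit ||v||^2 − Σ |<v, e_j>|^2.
Σ |<v, e_j>|^2 = 1; ||v||^2 = 6; deficit = 5

Write each e_j = u_j / sqrt(<u_j, u_j>) where u_j is the displayed integer vector. Then <v, e_j> = <v, u_j> / sqrt(<u_j, u_j>), so |<v, e_j>|^2 = <v, u_j>^2 / <u_j, u_j>.
Coefficients: <v, e_1> = -1/sqrt(6), <v, e_2> = 5/sqrt(30).
Square and sum: Σ |<v, e_j>|^2 = 1.
Compute ||v||^2 = v·v = 6.
Deficit = 6 − 1 = 5 ≥ 0, confirming Bessel's inequality. (The deficit equals ||v − Σ <v,e_j> e_j||^2, the squared distance from v to span{e_j}.)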